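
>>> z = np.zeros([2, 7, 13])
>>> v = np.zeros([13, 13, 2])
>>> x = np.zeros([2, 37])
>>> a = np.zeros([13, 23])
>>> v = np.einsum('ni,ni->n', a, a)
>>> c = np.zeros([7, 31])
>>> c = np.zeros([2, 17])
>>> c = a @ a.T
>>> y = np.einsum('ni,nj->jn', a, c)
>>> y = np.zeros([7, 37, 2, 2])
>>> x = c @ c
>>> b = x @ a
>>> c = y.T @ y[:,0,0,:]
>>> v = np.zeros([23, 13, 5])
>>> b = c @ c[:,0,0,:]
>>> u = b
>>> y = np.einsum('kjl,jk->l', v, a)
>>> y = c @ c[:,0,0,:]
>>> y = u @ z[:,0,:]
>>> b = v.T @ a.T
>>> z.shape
(2, 7, 13)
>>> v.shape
(23, 13, 5)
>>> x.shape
(13, 13)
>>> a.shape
(13, 23)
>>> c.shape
(2, 2, 37, 2)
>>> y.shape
(2, 2, 37, 13)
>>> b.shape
(5, 13, 13)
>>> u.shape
(2, 2, 37, 2)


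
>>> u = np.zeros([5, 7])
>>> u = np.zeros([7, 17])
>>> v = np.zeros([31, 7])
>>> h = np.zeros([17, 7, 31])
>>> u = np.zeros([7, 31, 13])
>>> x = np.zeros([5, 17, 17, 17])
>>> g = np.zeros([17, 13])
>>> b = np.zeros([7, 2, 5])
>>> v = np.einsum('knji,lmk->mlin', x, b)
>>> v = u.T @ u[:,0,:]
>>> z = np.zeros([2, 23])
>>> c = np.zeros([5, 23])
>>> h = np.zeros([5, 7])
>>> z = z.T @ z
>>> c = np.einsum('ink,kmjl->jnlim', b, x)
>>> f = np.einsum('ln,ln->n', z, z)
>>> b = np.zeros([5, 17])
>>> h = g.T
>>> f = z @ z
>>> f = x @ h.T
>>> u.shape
(7, 31, 13)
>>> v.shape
(13, 31, 13)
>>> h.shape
(13, 17)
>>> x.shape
(5, 17, 17, 17)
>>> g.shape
(17, 13)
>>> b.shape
(5, 17)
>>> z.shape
(23, 23)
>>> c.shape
(17, 2, 17, 7, 17)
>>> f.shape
(5, 17, 17, 13)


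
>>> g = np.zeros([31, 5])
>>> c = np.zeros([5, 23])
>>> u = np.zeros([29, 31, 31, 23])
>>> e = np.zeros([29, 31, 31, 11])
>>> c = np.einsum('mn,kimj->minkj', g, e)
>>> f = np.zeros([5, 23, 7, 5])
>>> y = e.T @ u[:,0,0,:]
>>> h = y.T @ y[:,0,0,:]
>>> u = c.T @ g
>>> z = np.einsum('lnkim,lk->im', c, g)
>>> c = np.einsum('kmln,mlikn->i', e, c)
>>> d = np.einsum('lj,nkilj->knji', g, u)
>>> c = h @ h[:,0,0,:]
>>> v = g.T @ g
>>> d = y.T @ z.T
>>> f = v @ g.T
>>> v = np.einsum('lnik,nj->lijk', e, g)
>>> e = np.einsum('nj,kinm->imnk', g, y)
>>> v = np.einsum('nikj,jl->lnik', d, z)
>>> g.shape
(31, 5)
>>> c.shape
(23, 31, 31, 23)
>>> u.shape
(11, 29, 5, 31, 5)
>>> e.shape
(31, 23, 31, 11)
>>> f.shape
(5, 31)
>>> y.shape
(11, 31, 31, 23)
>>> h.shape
(23, 31, 31, 23)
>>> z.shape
(29, 11)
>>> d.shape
(23, 31, 31, 29)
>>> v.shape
(11, 23, 31, 31)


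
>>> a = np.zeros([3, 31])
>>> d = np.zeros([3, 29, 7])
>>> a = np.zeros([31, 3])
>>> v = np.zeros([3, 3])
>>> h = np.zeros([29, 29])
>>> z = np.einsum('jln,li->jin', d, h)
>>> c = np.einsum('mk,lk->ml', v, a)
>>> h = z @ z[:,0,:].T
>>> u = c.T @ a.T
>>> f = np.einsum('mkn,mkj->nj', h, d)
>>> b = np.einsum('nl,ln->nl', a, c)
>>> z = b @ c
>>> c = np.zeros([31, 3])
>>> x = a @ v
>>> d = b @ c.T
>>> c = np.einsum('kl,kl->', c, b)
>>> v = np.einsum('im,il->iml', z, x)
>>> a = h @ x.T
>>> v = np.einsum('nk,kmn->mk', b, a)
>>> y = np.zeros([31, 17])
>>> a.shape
(3, 29, 31)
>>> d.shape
(31, 31)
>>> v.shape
(29, 3)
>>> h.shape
(3, 29, 3)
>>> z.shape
(31, 31)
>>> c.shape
()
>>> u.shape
(31, 31)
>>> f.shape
(3, 7)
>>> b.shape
(31, 3)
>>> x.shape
(31, 3)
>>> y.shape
(31, 17)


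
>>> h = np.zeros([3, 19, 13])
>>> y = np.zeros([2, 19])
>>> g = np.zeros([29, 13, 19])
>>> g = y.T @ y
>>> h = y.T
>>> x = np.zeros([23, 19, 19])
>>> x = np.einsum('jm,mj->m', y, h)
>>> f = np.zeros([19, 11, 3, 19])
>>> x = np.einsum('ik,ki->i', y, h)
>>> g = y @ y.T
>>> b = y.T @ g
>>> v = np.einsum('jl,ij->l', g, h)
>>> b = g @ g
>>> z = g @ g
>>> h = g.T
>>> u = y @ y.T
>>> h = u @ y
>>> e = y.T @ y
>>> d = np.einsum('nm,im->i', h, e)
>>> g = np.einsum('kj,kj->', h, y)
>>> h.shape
(2, 19)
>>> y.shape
(2, 19)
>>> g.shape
()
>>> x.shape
(2,)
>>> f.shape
(19, 11, 3, 19)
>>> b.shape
(2, 2)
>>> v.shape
(2,)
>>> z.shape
(2, 2)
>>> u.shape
(2, 2)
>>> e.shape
(19, 19)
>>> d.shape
(19,)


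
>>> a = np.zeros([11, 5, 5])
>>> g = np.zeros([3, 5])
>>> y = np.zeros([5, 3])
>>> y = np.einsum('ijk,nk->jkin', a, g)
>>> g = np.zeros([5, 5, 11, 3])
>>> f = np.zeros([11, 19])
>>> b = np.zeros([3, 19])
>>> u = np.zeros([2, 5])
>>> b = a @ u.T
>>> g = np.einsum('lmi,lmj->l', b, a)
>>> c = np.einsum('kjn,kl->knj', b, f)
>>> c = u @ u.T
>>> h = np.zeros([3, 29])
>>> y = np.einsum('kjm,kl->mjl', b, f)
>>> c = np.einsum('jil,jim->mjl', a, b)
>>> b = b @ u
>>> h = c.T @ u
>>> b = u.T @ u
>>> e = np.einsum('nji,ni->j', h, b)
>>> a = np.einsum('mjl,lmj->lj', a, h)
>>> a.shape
(5, 5)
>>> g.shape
(11,)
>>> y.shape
(2, 5, 19)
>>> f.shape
(11, 19)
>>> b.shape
(5, 5)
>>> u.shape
(2, 5)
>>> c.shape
(2, 11, 5)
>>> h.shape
(5, 11, 5)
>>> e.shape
(11,)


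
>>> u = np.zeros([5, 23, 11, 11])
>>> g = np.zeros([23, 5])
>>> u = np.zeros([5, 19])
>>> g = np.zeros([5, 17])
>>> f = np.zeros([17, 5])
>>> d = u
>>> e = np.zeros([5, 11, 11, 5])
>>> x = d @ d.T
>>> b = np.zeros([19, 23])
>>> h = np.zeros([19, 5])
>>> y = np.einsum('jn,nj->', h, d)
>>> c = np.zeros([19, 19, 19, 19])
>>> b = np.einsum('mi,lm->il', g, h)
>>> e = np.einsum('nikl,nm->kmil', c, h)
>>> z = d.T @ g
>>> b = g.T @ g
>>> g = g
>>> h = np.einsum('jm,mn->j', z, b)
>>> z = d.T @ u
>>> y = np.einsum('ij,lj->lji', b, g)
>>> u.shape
(5, 19)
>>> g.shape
(5, 17)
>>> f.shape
(17, 5)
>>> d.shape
(5, 19)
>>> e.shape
(19, 5, 19, 19)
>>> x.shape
(5, 5)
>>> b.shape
(17, 17)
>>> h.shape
(19,)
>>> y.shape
(5, 17, 17)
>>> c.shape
(19, 19, 19, 19)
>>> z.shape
(19, 19)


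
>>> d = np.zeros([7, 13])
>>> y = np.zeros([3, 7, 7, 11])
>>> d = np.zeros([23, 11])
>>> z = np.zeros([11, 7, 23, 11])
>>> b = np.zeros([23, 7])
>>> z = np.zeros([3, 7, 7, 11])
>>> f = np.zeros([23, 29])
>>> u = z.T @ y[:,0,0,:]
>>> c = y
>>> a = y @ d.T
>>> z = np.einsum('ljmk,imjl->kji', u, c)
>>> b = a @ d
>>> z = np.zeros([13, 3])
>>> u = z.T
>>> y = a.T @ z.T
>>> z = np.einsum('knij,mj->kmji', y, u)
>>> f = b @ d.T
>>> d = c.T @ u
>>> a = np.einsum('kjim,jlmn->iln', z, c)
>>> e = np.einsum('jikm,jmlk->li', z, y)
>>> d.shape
(11, 7, 7, 13)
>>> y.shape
(23, 7, 7, 13)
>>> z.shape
(23, 3, 13, 7)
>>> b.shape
(3, 7, 7, 11)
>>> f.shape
(3, 7, 7, 23)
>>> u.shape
(3, 13)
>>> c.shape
(3, 7, 7, 11)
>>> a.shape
(13, 7, 11)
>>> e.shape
(7, 3)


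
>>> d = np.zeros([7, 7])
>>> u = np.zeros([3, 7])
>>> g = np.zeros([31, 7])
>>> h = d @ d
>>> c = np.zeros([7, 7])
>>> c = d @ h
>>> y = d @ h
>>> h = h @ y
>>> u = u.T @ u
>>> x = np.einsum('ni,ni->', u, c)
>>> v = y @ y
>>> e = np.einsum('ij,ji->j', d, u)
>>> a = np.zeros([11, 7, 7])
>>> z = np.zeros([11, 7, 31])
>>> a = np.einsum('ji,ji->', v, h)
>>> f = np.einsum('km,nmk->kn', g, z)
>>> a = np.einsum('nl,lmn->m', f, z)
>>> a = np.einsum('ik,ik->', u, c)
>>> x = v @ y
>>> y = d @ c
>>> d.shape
(7, 7)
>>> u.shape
(7, 7)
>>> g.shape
(31, 7)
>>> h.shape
(7, 7)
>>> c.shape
(7, 7)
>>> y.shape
(7, 7)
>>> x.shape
(7, 7)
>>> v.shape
(7, 7)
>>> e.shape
(7,)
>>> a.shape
()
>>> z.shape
(11, 7, 31)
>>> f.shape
(31, 11)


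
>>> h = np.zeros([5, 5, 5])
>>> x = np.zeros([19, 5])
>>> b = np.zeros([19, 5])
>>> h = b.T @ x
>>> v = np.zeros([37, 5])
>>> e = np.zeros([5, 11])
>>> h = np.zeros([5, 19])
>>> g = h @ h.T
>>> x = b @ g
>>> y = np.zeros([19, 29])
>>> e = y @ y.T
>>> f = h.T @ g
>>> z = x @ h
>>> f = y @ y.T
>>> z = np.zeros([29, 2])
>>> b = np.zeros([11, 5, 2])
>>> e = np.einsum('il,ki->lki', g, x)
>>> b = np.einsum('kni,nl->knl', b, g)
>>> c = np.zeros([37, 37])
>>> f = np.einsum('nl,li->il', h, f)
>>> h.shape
(5, 19)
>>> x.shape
(19, 5)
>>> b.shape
(11, 5, 5)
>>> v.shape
(37, 5)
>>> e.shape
(5, 19, 5)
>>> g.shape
(5, 5)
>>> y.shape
(19, 29)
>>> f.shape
(19, 19)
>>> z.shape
(29, 2)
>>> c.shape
(37, 37)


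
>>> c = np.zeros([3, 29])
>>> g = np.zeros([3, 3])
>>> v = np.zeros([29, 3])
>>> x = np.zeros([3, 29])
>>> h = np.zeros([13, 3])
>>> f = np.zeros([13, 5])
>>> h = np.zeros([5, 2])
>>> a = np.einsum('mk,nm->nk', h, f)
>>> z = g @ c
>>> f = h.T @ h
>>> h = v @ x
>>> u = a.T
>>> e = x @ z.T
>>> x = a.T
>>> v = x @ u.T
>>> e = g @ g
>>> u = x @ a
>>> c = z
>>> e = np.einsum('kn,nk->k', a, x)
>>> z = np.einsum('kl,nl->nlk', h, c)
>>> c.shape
(3, 29)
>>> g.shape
(3, 3)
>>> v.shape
(2, 2)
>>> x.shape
(2, 13)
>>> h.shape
(29, 29)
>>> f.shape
(2, 2)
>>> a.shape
(13, 2)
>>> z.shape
(3, 29, 29)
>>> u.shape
(2, 2)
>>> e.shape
(13,)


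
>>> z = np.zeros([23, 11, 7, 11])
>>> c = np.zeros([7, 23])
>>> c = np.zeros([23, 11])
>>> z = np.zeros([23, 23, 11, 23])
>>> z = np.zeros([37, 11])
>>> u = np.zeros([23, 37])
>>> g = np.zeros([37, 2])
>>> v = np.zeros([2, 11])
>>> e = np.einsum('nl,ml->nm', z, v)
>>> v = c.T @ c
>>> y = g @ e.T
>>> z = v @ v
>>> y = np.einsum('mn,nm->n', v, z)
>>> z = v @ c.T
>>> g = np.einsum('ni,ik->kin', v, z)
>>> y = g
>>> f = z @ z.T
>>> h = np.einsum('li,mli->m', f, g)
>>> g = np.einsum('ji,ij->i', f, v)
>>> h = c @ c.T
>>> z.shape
(11, 23)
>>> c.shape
(23, 11)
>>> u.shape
(23, 37)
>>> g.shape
(11,)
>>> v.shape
(11, 11)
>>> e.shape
(37, 2)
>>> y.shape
(23, 11, 11)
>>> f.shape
(11, 11)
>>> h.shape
(23, 23)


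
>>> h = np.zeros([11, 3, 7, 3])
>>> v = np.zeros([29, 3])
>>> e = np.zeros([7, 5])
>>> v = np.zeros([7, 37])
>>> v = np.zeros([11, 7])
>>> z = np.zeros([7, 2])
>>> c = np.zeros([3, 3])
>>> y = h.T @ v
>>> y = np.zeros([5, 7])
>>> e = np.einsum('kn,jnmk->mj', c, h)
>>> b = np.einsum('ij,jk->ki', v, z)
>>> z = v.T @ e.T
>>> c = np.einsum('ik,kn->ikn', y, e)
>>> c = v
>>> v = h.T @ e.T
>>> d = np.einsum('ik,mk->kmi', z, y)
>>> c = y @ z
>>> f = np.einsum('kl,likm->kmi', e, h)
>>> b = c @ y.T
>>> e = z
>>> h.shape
(11, 3, 7, 3)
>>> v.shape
(3, 7, 3, 7)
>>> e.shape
(7, 7)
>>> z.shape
(7, 7)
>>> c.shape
(5, 7)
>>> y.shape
(5, 7)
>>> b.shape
(5, 5)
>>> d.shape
(7, 5, 7)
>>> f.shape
(7, 3, 3)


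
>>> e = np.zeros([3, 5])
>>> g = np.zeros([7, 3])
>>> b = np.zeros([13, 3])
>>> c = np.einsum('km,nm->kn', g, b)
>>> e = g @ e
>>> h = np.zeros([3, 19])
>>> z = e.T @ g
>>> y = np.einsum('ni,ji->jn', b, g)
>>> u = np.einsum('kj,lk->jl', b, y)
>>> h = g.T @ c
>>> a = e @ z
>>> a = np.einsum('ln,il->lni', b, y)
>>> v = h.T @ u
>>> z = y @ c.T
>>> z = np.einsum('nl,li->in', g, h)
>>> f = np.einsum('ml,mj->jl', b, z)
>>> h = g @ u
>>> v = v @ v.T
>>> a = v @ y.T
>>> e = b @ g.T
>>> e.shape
(13, 7)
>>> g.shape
(7, 3)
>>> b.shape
(13, 3)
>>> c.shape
(7, 13)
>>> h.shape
(7, 7)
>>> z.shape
(13, 7)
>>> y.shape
(7, 13)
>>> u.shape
(3, 7)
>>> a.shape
(13, 7)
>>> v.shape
(13, 13)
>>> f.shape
(7, 3)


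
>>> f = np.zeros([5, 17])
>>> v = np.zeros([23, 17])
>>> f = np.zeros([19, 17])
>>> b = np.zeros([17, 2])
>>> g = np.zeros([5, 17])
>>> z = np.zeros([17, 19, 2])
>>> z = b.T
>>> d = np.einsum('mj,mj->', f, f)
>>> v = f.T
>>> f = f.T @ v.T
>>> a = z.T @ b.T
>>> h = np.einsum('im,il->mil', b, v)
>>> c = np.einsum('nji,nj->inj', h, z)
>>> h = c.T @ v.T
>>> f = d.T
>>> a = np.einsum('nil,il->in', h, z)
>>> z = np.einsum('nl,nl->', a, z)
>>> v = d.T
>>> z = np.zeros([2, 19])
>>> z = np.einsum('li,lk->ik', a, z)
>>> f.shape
()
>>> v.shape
()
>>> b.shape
(17, 2)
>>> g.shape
(5, 17)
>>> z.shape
(17, 19)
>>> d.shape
()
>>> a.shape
(2, 17)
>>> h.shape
(17, 2, 17)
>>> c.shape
(19, 2, 17)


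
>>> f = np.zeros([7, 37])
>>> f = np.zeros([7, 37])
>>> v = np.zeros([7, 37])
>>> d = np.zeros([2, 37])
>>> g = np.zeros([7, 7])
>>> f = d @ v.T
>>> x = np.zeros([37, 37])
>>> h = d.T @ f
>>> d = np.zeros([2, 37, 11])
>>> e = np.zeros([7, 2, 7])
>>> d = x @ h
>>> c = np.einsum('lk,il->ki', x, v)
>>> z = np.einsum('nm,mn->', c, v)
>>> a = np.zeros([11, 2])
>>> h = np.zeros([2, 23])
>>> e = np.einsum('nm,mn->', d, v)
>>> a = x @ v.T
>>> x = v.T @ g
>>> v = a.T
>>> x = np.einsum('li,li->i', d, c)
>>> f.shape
(2, 7)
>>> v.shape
(7, 37)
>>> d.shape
(37, 7)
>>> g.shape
(7, 7)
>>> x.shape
(7,)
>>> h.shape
(2, 23)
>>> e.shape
()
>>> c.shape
(37, 7)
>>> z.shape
()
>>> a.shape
(37, 7)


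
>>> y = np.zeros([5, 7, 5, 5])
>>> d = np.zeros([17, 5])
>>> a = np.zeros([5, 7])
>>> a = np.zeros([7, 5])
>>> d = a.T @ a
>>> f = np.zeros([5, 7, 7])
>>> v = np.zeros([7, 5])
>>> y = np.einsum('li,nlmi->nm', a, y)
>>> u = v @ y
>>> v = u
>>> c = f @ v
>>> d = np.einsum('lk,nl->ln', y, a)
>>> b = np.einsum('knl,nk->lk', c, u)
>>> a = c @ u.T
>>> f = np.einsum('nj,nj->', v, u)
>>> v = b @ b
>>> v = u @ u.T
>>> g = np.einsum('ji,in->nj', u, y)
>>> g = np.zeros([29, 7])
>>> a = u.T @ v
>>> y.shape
(5, 5)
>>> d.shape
(5, 7)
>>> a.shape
(5, 7)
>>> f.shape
()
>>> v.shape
(7, 7)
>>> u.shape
(7, 5)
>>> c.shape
(5, 7, 5)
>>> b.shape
(5, 5)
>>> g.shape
(29, 7)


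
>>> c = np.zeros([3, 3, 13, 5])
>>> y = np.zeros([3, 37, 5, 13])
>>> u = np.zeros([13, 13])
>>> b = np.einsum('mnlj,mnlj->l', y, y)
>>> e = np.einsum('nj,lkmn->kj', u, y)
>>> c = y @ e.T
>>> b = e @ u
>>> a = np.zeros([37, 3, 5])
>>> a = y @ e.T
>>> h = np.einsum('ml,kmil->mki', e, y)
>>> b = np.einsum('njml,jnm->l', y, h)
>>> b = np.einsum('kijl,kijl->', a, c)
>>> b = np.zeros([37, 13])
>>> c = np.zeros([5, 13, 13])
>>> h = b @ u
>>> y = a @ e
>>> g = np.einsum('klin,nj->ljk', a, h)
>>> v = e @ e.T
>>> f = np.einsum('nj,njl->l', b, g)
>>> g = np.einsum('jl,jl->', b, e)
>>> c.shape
(5, 13, 13)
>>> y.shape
(3, 37, 5, 13)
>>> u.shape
(13, 13)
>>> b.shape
(37, 13)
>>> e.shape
(37, 13)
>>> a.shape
(3, 37, 5, 37)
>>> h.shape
(37, 13)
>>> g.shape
()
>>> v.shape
(37, 37)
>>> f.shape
(3,)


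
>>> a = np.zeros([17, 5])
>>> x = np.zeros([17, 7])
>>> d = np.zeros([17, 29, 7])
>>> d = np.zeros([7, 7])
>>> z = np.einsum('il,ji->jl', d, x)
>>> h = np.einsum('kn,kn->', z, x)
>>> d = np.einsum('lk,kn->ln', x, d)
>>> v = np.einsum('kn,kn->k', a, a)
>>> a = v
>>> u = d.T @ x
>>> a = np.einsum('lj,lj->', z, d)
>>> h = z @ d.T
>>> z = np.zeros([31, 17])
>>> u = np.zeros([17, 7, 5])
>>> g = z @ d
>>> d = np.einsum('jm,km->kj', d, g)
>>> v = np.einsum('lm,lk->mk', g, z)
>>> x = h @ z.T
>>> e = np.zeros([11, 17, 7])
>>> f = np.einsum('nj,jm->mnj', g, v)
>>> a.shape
()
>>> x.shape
(17, 31)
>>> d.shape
(31, 17)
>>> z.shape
(31, 17)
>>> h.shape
(17, 17)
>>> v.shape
(7, 17)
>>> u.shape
(17, 7, 5)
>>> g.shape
(31, 7)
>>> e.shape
(11, 17, 7)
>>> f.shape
(17, 31, 7)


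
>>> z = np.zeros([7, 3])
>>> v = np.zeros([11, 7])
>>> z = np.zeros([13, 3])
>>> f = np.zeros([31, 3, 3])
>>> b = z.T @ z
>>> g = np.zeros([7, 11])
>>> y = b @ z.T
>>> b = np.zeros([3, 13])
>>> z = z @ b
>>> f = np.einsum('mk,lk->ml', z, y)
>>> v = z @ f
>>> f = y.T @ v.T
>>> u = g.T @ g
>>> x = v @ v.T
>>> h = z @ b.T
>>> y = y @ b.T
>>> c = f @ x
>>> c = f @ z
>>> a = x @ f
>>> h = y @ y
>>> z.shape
(13, 13)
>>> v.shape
(13, 3)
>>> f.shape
(13, 13)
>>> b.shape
(3, 13)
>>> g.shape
(7, 11)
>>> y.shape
(3, 3)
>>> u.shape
(11, 11)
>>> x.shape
(13, 13)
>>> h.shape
(3, 3)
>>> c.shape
(13, 13)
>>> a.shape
(13, 13)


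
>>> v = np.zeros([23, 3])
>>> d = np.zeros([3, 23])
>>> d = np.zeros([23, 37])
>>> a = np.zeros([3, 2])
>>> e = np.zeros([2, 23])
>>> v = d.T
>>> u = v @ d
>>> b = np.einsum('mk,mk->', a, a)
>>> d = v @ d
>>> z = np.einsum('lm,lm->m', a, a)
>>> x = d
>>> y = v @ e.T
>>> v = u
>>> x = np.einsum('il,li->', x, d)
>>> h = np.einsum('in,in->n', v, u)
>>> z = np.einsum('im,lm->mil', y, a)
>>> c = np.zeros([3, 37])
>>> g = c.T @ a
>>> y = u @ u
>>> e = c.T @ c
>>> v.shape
(37, 37)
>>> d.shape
(37, 37)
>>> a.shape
(3, 2)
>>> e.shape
(37, 37)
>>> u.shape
(37, 37)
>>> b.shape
()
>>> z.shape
(2, 37, 3)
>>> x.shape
()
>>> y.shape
(37, 37)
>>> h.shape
(37,)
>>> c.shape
(3, 37)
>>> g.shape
(37, 2)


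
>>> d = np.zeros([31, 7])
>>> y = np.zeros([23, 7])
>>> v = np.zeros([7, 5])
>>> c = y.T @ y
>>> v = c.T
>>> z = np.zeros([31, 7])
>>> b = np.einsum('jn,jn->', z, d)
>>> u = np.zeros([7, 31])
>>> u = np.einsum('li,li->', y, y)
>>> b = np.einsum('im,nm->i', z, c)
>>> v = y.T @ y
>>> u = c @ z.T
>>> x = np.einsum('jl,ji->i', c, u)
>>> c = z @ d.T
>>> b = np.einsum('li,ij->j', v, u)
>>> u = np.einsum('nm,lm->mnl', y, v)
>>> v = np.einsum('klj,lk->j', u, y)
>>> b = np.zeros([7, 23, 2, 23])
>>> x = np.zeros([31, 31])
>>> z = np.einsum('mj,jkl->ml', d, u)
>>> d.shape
(31, 7)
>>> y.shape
(23, 7)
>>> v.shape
(7,)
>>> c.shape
(31, 31)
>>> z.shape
(31, 7)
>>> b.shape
(7, 23, 2, 23)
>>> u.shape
(7, 23, 7)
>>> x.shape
(31, 31)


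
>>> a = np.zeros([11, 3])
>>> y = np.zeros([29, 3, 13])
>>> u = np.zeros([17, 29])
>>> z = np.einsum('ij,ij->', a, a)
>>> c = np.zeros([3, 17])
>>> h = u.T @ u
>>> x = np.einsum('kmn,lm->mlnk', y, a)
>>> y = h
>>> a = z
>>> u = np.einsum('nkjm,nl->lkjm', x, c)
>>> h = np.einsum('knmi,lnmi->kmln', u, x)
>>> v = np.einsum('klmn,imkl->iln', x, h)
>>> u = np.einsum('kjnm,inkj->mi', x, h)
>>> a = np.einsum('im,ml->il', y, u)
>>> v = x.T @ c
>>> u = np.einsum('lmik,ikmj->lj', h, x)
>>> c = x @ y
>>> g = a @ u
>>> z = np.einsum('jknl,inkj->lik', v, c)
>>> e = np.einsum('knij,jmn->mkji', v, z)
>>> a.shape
(29, 17)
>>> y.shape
(29, 29)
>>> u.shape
(17, 29)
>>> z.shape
(17, 3, 13)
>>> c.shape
(3, 11, 13, 29)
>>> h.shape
(17, 13, 3, 11)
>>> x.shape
(3, 11, 13, 29)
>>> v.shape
(29, 13, 11, 17)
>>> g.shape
(29, 29)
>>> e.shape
(3, 29, 17, 11)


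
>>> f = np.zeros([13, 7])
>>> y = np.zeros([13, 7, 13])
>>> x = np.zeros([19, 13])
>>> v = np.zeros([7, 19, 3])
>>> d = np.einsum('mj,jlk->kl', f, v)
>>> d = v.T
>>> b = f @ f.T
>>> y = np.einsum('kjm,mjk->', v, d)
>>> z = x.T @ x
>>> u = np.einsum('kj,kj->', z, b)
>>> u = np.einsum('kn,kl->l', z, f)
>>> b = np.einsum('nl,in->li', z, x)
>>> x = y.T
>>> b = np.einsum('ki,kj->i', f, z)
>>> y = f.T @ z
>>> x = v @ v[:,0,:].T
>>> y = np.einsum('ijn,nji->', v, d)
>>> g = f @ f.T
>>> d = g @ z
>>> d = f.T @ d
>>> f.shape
(13, 7)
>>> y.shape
()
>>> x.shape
(7, 19, 7)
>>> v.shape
(7, 19, 3)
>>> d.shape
(7, 13)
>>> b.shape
(7,)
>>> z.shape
(13, 13)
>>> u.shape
(7,)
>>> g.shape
(13, 13)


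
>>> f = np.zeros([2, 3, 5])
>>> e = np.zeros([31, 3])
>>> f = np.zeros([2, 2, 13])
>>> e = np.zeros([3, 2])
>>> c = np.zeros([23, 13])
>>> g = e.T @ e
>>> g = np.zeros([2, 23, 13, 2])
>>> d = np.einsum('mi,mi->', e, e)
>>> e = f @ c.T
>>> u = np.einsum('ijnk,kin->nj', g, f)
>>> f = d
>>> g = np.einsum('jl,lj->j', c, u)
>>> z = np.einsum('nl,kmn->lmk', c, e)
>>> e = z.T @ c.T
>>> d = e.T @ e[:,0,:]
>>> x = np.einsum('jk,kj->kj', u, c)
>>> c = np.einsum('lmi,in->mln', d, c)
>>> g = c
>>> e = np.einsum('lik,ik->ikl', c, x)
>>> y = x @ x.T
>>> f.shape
()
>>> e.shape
(23, 13, 2)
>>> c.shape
(2, 23, 13)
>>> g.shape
(2, 23, 13)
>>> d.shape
(23, 2, 23)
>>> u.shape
(13, 23)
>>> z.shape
(13, 2, 2)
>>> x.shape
(23, 13)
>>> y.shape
(23, 23)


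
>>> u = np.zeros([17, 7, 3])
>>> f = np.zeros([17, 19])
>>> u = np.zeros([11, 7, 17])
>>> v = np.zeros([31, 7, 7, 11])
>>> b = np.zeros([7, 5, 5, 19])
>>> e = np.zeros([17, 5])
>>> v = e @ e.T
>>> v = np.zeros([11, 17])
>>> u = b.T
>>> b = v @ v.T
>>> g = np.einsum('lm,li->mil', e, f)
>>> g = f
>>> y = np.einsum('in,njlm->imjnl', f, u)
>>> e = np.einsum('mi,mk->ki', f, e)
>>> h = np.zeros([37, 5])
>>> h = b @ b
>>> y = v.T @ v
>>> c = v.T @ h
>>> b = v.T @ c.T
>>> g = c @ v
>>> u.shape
(19, 5, 5, 7)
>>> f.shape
(17, 19)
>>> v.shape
(11, 17)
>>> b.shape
(17, 17)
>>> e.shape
(5, 19)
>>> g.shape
(17, 17)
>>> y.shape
(17, 17)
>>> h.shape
(11, 11)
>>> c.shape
(17, 11)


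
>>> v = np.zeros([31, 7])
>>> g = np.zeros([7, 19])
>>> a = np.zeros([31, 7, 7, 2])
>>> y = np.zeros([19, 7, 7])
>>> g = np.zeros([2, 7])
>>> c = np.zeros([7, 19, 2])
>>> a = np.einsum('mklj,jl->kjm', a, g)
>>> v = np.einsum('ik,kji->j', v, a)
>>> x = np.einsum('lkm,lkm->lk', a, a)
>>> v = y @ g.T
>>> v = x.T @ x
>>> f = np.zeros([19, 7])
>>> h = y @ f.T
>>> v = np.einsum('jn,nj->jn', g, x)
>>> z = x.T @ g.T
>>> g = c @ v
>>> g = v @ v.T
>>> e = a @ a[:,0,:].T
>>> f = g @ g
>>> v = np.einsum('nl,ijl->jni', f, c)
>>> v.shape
(19, 2, 7)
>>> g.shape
(2, 2)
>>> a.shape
(7, 2, 31)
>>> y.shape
(19, 7, 7)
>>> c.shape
(7, 19, 2)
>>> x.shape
(7, 2)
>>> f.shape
(2, 2)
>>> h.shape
(19, 7, 19)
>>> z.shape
(2, 2)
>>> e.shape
(7, 2, 7)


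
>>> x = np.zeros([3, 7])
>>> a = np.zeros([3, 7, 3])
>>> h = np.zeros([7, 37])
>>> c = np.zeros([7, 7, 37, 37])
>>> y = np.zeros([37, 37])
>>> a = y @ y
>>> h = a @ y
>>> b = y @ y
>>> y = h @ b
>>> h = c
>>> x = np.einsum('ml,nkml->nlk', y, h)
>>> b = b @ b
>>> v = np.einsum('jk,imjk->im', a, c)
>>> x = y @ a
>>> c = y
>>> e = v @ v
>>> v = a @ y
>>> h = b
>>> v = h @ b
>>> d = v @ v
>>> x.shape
(37, 37)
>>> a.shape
(37, 37)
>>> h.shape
(37, 37)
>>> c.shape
(37, 37)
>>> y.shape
(37, 37)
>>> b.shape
(37, 37)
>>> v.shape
(37, 37)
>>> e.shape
(7, 7)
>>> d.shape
(37, 37)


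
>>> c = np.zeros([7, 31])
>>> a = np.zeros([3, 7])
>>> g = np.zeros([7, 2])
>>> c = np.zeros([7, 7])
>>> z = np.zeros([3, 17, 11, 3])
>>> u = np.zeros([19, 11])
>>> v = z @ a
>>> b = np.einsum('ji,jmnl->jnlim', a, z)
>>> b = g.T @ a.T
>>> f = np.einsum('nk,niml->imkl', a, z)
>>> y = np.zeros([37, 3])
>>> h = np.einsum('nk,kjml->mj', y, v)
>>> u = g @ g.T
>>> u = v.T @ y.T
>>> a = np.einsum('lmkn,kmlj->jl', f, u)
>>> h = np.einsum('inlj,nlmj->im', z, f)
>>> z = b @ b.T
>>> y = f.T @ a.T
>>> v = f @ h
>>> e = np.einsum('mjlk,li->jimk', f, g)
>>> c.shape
(7, 7)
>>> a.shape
(37, 17)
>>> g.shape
(7, 2)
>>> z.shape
(2, 2)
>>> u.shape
(7, 11, 17, 37)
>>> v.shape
(17, 11, 7, 7)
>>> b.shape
(2, 3)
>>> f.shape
(17, 11, 7, 3)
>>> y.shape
(3, 7, 11, 37)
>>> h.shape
(3, 7)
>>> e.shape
(11, 2, 17, 3)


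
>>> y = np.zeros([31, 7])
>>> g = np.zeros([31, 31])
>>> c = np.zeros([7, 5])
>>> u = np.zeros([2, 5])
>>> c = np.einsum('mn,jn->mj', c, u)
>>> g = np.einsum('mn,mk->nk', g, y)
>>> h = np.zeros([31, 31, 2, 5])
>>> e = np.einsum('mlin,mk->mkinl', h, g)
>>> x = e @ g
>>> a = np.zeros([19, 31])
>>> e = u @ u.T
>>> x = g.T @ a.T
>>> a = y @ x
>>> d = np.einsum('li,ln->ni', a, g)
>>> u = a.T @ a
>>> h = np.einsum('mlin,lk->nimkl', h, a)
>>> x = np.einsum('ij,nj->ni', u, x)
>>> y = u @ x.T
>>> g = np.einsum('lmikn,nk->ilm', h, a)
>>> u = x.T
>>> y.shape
(19, 7)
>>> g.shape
(31, 5, 2)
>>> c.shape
(7, 2)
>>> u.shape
(19, 7)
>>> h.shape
(5, 2, 31, 19, 31)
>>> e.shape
(2, 2)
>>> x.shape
(7, 19)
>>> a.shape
(31, 19)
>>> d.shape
(7, 19)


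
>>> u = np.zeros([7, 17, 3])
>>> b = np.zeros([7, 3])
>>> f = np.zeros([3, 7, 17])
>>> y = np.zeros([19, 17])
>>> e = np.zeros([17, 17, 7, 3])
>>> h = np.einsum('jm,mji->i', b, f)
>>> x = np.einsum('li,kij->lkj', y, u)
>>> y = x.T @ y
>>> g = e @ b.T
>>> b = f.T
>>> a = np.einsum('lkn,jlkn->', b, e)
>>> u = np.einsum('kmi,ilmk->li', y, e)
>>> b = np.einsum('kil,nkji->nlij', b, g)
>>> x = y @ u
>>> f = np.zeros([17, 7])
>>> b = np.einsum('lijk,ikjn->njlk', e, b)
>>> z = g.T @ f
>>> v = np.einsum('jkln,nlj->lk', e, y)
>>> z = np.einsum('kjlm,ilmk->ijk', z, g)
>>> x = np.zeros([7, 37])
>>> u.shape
(17, 17)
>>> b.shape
(7, 7, 17, 3)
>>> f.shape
(17, 7)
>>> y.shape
(3, 7, 17)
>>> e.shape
(17, 17, 7, 3)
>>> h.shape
(17,)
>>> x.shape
(7, 37)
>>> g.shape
(17, 17, 7, 7)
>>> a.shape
()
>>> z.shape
(17, 7, 7)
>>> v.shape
(7, 17)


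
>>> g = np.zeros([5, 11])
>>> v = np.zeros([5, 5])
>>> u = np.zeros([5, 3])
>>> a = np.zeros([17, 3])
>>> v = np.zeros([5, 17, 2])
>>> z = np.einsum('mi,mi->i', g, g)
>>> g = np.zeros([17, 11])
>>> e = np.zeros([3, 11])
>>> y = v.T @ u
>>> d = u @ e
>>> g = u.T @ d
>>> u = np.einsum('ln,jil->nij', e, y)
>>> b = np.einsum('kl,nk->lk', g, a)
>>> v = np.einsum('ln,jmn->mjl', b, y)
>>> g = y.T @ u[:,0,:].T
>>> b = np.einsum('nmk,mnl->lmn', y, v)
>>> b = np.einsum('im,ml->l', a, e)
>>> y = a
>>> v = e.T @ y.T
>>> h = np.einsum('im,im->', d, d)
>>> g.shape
(3, 17, 11)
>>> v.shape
(11, 17)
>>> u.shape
(11, 17, 2)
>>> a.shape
(17, 3)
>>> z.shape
(11,)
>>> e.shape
(3, 11)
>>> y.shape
(17, 3)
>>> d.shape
(5, 11)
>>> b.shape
(11,)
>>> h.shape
()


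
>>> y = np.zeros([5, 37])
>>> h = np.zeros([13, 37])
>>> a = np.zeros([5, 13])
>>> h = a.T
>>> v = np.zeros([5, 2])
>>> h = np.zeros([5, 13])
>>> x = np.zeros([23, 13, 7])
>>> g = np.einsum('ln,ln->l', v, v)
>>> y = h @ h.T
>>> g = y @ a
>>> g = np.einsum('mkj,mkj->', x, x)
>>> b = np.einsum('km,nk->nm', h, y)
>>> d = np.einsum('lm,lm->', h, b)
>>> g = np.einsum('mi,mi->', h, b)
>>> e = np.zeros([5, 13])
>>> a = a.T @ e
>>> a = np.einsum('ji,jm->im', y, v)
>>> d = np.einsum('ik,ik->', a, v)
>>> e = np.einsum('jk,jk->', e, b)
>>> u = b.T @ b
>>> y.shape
(5, 5)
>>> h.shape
(5, 13)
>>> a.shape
(5, 2)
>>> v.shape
(5, 2)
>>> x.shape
(23, 13, 7)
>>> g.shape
()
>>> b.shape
(5, 13)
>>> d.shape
()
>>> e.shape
()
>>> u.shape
(13, 13)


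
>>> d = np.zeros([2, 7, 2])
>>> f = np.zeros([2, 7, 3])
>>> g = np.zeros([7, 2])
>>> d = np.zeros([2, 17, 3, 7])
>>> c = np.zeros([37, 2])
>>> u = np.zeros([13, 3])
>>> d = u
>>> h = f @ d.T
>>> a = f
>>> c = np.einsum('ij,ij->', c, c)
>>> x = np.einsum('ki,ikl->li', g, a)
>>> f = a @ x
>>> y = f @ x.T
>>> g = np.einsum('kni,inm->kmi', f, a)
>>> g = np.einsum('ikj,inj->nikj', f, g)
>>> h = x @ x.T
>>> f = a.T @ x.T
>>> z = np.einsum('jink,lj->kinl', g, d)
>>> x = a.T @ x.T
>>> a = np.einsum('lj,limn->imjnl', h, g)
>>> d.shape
(13, 3)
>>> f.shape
(3, 7, 3)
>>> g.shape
(3, 2, 7, 2)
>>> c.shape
()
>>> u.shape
(13, 3)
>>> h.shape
(3, 3)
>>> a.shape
(2, 7, 3, 2, 3)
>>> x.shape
(3, 7, 3)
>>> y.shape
(2, 7, 3)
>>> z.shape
(2, 2, 7, 13)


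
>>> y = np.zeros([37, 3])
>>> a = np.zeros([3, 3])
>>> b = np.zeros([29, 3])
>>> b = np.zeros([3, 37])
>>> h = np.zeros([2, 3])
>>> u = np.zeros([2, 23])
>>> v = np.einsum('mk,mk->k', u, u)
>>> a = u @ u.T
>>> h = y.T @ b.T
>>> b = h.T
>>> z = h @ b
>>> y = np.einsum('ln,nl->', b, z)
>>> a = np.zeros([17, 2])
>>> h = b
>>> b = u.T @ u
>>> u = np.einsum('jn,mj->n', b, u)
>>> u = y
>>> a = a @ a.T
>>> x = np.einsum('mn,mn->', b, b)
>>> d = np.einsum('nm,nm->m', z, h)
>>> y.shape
()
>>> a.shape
(17, 17)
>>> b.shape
(23, 23)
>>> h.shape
(3, 3)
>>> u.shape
()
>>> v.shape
(23,)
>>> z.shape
(3, 3)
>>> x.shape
()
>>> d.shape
(3,)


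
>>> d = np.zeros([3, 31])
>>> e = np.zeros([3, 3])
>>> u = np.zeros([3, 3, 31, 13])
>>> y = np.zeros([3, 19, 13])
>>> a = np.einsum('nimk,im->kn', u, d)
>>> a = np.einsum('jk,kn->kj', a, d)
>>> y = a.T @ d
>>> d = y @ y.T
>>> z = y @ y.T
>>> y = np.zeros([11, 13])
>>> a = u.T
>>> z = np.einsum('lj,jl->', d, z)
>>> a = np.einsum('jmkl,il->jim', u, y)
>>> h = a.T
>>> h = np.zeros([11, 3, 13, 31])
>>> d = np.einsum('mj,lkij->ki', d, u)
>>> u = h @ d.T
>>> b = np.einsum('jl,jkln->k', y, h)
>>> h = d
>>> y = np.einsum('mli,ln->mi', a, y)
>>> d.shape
(3, 31)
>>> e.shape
(3, 3)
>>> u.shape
(11, 3, 13, 3)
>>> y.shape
(3, 3)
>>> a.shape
(3, 11, 3)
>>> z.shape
()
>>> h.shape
(3, 31)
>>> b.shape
(3,)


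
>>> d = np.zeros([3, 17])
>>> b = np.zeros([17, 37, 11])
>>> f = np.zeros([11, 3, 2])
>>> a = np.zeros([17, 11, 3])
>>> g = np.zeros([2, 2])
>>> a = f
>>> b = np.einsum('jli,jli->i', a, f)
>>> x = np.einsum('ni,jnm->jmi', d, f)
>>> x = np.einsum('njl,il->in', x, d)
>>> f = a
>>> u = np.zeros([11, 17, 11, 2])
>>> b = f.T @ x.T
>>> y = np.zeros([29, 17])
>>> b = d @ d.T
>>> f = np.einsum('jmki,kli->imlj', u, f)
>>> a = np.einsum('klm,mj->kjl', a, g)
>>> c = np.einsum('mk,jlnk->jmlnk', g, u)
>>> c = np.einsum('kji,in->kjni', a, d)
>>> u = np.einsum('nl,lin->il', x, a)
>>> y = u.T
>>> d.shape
(3, 17)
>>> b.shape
(3, 3)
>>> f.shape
(2, 17, 3, 11)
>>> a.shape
(11, 2, 3)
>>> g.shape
(2, 2)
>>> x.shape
(3, 11)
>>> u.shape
(2, 11)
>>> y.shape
(11, 2)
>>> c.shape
(11, 2, 17, 3)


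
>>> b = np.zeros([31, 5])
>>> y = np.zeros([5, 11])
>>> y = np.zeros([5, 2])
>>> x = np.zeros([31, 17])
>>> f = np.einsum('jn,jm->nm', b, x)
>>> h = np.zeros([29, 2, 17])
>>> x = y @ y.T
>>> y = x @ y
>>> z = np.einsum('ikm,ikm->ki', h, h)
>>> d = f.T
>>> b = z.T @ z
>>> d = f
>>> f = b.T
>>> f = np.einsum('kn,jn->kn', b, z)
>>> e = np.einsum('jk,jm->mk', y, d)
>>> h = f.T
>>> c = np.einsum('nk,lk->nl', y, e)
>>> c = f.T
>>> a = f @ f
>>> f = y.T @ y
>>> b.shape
(29, 29)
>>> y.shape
(5, 2)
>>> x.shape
(5, 5)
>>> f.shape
(2, 2)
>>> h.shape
(29, 29)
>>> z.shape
(2, 29)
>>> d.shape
(5, 17)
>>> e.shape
(17, 2)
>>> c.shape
(29, 29)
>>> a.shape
(29, 29)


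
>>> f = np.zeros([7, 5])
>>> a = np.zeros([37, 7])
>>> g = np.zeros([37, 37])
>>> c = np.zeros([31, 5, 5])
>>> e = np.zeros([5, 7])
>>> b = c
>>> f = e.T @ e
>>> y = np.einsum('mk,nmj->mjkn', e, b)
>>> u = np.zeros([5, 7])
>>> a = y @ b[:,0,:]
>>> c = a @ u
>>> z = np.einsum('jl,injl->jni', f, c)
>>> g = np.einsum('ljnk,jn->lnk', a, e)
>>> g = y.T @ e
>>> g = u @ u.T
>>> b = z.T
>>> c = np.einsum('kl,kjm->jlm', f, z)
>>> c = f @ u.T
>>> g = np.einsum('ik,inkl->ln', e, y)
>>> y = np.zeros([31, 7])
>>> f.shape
(7, 7)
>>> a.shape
(5, 5, 7, 5)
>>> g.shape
(31, 5)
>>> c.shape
(7, 5)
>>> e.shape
(5, 7)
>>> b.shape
(5, 5, 7)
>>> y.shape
(31, 7)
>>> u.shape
(5, 7)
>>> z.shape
(7, 5, 5)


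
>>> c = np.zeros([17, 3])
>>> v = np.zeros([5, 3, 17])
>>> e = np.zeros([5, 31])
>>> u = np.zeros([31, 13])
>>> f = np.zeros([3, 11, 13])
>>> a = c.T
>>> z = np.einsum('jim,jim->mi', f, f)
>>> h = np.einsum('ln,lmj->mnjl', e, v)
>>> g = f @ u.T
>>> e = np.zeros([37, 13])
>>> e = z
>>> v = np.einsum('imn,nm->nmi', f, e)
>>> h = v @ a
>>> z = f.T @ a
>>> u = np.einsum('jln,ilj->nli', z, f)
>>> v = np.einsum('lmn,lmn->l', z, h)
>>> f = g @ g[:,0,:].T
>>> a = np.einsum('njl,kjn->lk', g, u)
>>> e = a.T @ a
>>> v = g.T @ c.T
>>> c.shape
(17, 3)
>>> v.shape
(31, 11, 17)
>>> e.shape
(17, 17)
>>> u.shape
(17, 11, 3)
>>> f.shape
(3, 11, 3)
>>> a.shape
(31, 17)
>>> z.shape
(13, 11, 17)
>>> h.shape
(13, 11, 17)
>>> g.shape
(3, 11, 31)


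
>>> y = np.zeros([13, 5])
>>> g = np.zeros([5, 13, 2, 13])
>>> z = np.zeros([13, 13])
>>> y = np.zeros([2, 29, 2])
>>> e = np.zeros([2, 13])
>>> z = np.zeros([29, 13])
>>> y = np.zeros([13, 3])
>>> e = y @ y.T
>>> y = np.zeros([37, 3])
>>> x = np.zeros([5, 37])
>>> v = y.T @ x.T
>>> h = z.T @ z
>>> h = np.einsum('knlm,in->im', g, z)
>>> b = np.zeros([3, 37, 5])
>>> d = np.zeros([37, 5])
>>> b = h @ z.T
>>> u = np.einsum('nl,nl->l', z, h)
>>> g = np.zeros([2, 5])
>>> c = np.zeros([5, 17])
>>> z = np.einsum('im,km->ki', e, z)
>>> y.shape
(37, 3)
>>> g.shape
(2, 5)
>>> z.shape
(29, 13)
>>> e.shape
(13, 13)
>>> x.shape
(5, 37)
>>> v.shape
(3, 5)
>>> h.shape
(29, 13)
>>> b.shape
(29, 29)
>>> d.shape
(37, 5)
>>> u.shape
(13,)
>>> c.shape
(5, 17)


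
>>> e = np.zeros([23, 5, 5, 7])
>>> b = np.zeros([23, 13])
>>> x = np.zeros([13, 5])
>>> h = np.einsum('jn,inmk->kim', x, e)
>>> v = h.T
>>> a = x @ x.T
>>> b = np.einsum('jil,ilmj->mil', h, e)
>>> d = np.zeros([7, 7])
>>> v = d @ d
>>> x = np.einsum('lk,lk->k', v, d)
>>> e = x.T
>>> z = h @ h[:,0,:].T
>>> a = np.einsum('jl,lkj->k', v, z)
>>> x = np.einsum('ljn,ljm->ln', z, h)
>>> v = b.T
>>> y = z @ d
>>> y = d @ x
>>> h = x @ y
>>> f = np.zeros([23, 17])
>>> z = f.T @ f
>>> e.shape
(7,)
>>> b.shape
(5, 23, 5)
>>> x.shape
(7, 7)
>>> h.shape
(7, 7)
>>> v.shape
(5, 23, 5)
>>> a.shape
(23,)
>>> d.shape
(7, 7)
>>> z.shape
(17, 17)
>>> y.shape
(7, 7)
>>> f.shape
(23, 17)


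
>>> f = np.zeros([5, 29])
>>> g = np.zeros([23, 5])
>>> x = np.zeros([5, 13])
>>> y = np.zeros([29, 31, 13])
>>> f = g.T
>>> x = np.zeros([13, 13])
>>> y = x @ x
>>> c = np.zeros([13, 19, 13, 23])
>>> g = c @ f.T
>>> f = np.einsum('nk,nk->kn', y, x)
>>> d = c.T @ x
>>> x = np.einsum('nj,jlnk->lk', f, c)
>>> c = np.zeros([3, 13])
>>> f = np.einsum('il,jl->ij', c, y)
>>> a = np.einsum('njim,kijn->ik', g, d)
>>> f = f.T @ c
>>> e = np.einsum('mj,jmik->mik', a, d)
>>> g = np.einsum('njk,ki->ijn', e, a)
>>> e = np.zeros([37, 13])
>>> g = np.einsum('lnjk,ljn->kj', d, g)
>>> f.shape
(13, 13)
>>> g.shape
(13, 19)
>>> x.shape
(19, 23)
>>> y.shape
(13, 13)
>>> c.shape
(3, 13)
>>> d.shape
(23, 13, 19, 13)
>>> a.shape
(13, 23)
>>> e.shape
(37, 13)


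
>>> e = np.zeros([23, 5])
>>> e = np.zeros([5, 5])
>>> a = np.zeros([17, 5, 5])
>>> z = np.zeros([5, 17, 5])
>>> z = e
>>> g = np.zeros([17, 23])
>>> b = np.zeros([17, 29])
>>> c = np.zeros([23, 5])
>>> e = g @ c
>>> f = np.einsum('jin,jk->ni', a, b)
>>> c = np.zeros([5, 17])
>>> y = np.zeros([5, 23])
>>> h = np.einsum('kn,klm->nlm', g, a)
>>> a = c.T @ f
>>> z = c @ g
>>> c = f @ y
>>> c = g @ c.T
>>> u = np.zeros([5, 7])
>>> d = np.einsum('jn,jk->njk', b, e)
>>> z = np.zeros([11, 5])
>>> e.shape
(17, 5)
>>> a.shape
(17, 5)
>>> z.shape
(11, 5)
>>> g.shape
(17, 23)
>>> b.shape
(17, 29)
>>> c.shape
(17, 5)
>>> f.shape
(5, 5)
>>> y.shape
(5, 23)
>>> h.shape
(23, 5, 5)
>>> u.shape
(5, 7)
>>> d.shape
(29, 17, 5)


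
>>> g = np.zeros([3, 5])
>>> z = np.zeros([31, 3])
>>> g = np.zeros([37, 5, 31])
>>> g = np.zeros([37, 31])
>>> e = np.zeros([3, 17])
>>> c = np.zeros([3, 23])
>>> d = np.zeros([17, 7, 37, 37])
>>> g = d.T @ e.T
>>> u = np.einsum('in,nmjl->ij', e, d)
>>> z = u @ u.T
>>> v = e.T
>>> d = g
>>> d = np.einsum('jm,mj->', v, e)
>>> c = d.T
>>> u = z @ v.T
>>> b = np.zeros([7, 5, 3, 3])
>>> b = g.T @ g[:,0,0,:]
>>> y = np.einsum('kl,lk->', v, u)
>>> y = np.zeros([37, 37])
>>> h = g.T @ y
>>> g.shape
(37, 37, 7, 3)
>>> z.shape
(3, 3)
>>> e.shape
(3, 17)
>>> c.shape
()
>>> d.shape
()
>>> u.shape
(3, 17)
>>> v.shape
(17, 3)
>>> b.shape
(3, 7, 37, 3)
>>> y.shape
(37, 37)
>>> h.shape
(3, 7, 37, 37)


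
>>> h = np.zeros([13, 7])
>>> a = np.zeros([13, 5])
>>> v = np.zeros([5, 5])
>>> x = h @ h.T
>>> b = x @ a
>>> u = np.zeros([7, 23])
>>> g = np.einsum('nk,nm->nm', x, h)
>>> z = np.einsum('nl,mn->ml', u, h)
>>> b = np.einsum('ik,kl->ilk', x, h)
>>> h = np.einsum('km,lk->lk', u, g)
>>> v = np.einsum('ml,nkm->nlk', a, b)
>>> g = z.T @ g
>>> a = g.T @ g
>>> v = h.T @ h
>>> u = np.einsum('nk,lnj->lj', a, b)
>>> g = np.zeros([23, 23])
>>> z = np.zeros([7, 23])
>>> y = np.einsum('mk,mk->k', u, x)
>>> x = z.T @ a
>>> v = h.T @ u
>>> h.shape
(13, 7)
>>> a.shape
(7, 7)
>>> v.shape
(7, 13)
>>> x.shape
(23, 7)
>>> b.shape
(13, 7, 13)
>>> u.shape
(13, 13)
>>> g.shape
(23, 23)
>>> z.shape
(7, 23)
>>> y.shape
(13,)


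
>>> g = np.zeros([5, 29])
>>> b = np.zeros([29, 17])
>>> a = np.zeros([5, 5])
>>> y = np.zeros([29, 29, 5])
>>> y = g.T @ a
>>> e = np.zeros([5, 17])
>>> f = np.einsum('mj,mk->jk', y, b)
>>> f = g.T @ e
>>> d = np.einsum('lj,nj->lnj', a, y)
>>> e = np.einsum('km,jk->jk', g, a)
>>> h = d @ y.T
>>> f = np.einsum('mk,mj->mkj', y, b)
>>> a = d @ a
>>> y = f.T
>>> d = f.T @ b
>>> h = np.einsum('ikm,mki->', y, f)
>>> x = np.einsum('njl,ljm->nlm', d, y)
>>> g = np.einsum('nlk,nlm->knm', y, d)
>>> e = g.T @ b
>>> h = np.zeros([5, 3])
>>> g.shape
(29, 17, 17)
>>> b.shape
(29, 17)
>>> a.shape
(5, 29, 5)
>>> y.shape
(17, 5, 29)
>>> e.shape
(17, 17, 17)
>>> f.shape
(29, 5, 17)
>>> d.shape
(17, 5, 17)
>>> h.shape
(5, 3)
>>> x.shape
(17, 17, 29)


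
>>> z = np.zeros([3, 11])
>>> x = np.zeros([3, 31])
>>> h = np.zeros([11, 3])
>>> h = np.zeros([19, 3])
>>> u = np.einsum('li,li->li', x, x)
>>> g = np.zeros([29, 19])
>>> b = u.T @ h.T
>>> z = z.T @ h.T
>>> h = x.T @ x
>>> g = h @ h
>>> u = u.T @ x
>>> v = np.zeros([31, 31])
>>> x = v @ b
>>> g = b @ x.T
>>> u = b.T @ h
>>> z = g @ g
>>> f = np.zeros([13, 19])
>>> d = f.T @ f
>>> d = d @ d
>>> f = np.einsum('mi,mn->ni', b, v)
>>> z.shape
(31, 31)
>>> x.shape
(31, 19)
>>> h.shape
(31, 31)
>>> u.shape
(19, 31)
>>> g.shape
(31, 31)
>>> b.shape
(31, 19)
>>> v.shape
(31, 31)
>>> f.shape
(31, 19)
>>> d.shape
(19, 19)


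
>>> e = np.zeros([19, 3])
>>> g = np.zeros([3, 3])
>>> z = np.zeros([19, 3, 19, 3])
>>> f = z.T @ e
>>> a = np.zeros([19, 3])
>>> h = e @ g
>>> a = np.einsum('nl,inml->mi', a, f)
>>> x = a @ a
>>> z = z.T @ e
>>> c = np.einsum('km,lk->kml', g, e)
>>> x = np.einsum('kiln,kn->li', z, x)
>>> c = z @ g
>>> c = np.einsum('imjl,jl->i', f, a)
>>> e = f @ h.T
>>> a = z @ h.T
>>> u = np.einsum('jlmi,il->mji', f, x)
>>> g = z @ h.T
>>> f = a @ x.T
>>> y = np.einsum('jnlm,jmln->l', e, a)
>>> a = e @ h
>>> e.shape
(3, 19, 3, 19)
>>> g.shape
(3, 19, 3, 19)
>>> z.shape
(3, 19, 3, 3)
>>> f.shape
(3, 19, 3, 3)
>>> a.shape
(3, 19, 3, 3)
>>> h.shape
(19, 3)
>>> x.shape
(3, 19)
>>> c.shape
(3,)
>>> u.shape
(3, 3, 3)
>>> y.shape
(3,)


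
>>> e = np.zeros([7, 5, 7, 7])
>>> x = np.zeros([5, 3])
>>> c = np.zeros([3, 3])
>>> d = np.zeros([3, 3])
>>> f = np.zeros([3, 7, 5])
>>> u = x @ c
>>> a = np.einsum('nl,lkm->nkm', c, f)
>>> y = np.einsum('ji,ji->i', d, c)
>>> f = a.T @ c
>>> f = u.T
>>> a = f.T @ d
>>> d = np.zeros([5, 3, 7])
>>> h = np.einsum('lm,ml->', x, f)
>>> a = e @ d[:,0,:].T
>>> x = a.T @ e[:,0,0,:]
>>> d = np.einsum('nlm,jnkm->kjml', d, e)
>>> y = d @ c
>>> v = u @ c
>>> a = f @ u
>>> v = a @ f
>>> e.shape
(7, 5, 7, 7)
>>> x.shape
(5, 7, 5, 7)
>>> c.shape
(3, 3)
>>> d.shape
(7, 7, 7, 3)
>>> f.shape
(3, 5)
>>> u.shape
(5, 3)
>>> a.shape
(3, 3)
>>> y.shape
(7, 7, 7, 3)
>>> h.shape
()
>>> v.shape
(3, 5)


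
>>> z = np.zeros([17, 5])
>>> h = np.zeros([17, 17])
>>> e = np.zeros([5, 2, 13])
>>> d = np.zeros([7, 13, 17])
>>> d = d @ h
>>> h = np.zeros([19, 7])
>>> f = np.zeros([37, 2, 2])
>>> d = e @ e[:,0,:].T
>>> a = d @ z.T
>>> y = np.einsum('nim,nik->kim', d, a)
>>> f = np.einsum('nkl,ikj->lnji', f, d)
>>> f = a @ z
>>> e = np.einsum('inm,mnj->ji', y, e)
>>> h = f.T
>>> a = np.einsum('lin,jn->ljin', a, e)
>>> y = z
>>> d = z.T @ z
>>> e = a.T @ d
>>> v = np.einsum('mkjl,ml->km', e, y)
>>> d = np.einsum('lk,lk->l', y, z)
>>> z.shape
(17, 5)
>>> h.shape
(5, 2, 5)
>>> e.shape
(17, 2, 13, 5)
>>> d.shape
(17,)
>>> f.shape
(5, 2, 5)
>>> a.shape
(5, 13, 2, 17)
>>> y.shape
(17, 5)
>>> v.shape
(2, 17)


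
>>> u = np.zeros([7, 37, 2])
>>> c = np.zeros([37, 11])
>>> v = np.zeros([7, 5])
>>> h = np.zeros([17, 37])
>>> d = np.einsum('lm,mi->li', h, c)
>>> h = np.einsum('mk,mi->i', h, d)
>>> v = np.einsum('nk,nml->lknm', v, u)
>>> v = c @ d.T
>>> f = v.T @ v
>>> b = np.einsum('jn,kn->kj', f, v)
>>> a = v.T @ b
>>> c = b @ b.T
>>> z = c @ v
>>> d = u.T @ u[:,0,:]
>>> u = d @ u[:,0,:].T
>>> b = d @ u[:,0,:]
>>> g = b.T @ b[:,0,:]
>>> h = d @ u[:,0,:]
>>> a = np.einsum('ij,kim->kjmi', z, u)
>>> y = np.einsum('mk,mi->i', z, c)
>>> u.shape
(2, 37, 7)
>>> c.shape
(37, 37)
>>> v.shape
(37, 17)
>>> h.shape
(2, 37, 7)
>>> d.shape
(2, 37, 2)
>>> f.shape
(17, 17)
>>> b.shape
(2, 37, 7)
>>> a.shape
(2, 17, 7, 37)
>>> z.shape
(37, 17)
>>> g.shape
(7, 37, 7)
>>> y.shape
(37,)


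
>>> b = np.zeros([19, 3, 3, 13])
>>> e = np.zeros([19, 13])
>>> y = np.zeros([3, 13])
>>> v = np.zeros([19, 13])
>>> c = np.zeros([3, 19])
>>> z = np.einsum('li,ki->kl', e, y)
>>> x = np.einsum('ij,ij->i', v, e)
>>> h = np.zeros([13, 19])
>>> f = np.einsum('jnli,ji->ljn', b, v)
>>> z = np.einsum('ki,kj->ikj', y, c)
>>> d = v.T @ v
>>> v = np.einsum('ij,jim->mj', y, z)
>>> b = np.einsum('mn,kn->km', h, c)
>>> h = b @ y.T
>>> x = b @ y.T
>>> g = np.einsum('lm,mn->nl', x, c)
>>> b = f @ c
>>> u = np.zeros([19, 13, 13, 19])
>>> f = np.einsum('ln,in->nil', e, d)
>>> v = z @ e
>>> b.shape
(3, 19, 19)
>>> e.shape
(19, 13)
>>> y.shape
(3, 13)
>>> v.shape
(13, 3, 13)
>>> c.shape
(3, 19)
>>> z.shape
(13, 3, 19)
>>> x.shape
(3, 3)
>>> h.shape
(3, 3)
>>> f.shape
(13, 13, 19)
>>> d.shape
(13, 13)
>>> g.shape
(19, 3)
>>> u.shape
(19, 13, 13, 19)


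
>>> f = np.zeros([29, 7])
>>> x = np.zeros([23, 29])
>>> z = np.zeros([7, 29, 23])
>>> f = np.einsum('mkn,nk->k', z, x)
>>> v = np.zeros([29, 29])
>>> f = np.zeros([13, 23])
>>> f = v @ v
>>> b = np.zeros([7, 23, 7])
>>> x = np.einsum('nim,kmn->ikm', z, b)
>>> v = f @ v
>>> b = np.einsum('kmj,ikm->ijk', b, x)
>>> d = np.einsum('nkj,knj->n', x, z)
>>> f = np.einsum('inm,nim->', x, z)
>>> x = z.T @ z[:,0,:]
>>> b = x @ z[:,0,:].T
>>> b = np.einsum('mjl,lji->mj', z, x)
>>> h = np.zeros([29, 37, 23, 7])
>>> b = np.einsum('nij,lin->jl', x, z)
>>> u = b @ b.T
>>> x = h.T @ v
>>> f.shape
()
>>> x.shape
(7, 23, 37, 29)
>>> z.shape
(7, 29, 23)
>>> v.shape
(29, 29)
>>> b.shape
(23, 7)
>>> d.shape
(29,)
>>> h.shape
(29, 37, 23, 7)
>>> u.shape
(23, 23)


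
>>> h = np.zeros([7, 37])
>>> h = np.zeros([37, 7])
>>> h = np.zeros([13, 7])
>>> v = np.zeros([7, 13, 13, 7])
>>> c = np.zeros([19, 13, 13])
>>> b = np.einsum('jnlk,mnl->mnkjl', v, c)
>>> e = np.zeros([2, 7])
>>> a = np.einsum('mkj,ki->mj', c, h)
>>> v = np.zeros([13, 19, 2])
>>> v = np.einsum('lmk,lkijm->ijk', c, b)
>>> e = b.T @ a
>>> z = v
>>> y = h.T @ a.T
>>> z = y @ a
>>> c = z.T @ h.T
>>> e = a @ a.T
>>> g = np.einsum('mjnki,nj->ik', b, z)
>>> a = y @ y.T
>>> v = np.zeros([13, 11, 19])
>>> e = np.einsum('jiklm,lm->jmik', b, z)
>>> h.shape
(13, 7)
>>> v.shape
(13, 11, 19)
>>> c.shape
(13, 13)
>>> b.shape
(19, 13, 7, 7, 13)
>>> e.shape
(19, 13, 13, 7)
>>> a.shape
(7, 7)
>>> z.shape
(7, 13)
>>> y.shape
(7, 19)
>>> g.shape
(13, 7)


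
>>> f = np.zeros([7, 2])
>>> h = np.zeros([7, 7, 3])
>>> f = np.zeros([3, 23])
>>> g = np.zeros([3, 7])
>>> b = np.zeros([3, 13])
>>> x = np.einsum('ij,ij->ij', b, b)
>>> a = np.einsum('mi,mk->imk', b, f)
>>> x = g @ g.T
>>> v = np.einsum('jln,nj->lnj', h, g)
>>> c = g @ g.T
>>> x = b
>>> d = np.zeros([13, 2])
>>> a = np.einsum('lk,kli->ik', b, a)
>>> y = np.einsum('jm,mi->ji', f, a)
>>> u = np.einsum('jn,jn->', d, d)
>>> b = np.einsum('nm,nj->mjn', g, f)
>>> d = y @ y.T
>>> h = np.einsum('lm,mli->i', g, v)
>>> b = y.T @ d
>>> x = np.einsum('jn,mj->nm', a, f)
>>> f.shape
(3, 23)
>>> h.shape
(7,)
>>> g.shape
(3, 7)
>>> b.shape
(13, 3)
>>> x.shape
(13, 3)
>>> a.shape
(23, 13)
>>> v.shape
(7, 3, 7)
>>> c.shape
(3, 3)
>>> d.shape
(3, 3)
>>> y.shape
(3, 13)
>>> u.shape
()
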